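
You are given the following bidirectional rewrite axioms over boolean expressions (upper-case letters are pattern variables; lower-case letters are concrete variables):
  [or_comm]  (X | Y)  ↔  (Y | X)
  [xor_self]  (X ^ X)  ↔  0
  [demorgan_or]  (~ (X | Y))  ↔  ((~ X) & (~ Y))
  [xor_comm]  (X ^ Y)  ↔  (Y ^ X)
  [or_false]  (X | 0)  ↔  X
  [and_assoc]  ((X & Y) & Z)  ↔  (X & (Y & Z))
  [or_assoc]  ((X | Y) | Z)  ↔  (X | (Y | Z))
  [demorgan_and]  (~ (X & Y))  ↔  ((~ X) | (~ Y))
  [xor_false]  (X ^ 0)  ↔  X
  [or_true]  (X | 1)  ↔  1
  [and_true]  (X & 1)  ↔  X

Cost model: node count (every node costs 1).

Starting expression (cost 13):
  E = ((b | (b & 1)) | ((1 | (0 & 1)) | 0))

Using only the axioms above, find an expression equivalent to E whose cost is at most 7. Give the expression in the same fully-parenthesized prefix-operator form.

1. [and_true →] (0 & 1)  →  0;  E = ((b | (b & 1)) | ((1 | 0) | 0))
2. [and_true →] (b & 1)  →  b;  E = ((b | b) | ((1 | 0) | 0))
3. [or_false →] (1 | 0)  →  1;  cost 7 ≤ 7, done

((b | b) | (1 | 0))   [cost 7]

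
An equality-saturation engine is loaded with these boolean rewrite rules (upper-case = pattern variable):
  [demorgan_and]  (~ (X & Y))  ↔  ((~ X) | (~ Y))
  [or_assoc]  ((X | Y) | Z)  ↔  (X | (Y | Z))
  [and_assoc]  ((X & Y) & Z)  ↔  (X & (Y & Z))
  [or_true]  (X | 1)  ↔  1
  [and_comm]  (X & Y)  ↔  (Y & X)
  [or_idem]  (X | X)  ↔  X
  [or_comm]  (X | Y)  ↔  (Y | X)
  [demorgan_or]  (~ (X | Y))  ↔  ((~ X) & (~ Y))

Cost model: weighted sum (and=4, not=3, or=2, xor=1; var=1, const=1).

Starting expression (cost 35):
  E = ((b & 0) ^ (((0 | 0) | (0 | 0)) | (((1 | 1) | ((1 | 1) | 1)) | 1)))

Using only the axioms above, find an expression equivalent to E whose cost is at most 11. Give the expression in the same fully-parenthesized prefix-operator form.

(1) (1 | 1)  =[or_idem →]=  1    ⊢ ((b & 0) ^ (((0 | 0) | (0 | 0)) | (((1 | 1) | (1 | 1)) | 1)))
(2) ((0 | 0) | (0 | 0))  =[or_idem →]=  (0 | 0)    ⊢ ((b & 0) ^ ((0 | 0) | (((1 | 1) | (1 | 1)) | 1)))
(3) ((0 | 0) | (((1 | 1) | (1 | 1)) | 1))  =[or_comm →]=  ((((1 | 1) | (1 | 1)) | 1) | (0 | 0))    ⊢ ((b & 0) ^ ((((1 | 1) | (1 | 1)) | 1) | (0 | 0)))
(4) ((1 | 1) | (1 | 1))  =[or_idem →]=  (1 | 1)    ⊢ ((b & 0) ^ (((1 | 1) | 1) | (0 | 0)))
(5) (b & 0)  =[and_comm →]=  (0 & b)    ⊢ ((0 & b) ^ (((1 | 1) | 1) | (0 | 0)))
(6) (1 | 1)  =[or_idem →]=  1    ⊢ ((0 & b) ^ ((1 | 1) | (0 | 0)))
(7) ((1 | 1) | (0 | 0))  =[or_comm →]=  ((0 | 0) | (1 | 1))    ⊢ ((0 & b) ^ ((0 | 0) | (1 | 1)))
(8) (0 | 0)  =[or_idem →]=  0    ⊢ ((0 & b) ^ (0 | (1 | 1)))
(9) (1 | 1)  =[or_idem →]=  1    ⊢ cost 11, within 11

((0 & b) ^ (0 | 1))   [cost 11]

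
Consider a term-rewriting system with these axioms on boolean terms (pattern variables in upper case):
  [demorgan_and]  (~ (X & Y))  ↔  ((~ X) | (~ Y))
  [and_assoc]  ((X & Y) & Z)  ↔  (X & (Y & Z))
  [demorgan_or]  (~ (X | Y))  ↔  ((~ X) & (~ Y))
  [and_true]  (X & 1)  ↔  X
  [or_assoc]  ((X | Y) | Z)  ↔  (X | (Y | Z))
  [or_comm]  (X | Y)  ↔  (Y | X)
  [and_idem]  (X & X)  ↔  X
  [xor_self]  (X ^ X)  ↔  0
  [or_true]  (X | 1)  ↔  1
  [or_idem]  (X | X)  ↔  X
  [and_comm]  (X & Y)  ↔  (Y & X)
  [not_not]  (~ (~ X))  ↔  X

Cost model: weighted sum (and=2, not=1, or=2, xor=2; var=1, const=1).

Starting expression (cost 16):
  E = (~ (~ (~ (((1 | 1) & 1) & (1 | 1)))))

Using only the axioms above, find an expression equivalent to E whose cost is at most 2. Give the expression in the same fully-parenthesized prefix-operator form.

1. [and_true →] ((1 | 1) & 1)  →  (1 | 1);  E = (~ (~ (~ ((1 | 1) & (1 | 1)))))
2. [and_idem →] ((1 | 1) & (1 | 1))  →  (1 | 1);  E = (~ (~ (~ (1 | 1))))
3. [not_not →] (~ (~ (1 | 1)))  →  (1 | 1);  E = (~ (1 | 1))
4. [or_idem →] (1 | 1)  →  1;  cost 2 ≤ 2, done

(~ 1)   [cost 2]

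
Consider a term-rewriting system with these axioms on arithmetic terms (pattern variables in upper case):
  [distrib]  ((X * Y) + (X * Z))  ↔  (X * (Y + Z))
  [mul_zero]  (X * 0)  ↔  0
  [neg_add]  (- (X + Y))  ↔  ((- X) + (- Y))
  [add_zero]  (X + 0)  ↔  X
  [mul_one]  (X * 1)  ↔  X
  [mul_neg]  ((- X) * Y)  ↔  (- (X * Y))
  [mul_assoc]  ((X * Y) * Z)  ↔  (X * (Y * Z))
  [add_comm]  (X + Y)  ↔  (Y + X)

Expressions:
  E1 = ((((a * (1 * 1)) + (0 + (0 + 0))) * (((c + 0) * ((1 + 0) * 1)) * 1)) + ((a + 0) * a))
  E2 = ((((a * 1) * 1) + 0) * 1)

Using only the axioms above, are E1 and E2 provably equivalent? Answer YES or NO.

The axioms are sound identities: if E1 ↔* E2 then E1 and E2 evaluate identically under any assignment.
Under a=1, c=1: E1 evaluates to 2, E2 to 1. Distinct ⇒ no rewrite sequence connects them.

NO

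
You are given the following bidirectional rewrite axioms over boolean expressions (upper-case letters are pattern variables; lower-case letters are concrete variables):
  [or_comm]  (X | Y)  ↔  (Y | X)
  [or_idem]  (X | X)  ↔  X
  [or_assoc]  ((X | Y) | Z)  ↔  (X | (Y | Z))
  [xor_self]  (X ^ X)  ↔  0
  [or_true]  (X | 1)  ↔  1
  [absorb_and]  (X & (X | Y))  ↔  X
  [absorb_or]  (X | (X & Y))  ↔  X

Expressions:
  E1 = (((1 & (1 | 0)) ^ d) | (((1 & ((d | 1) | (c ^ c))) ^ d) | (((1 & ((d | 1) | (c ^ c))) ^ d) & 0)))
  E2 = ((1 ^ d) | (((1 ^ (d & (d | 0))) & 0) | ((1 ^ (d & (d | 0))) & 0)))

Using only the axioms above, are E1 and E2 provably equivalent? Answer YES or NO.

step 1: absorb_or (→) rewrites (((1 & ((d | 1) | (c ^ c))) ^ d) | (((1 & ((d | 1) | (c ^ c))) ^ d) & 0)) into ((1 & ((d | 1) | (c ^ c))) ^ d), now (((1 & (1 | 0)) ^ d) | ((1 & ((d | 1) | (c ^ c))) ^ d))
step 2: xor_self (→) rewrites (c ^ c) into 0, now (((1 & (1 | 0)) ^ d) | ((1 & ((d | 1) | 0)) ^ d))
step 3: or_true (→) rewrites (d | 1) into 1, now (((1 & (1 | 0)) ^ d) | ((1 & (1 | 0)) ^ d))
step 4: or_idem (→) rewrites (((1 & (1 | 0)) ^ d) | ((1 & (1 | 0)) ^ d)) into ((1 & (1 | 0)) ^ d)
step 5: absorb_and (→) rewrites (1 & (1 | 0)) into 1, now (1 ^ d)
step 6: absorb_or (←) rewrites (1 ^ d) into ((1 ^ d) | ((1 ^ d) & 0))
step 7: absorb_and (←) rewrites d into (d & (d | 0)), now ((1 ^ d) | ((1 ^ (d & (d | 0))) & 0))
step 8: or_idem (←) rewrites ((1 ^ (d & (d | 0))) & 0) into (((1 ^ (d & (d | 0))) & 0) | ((1 ^ (d & (d | 0))) & 0)), which is E2

YES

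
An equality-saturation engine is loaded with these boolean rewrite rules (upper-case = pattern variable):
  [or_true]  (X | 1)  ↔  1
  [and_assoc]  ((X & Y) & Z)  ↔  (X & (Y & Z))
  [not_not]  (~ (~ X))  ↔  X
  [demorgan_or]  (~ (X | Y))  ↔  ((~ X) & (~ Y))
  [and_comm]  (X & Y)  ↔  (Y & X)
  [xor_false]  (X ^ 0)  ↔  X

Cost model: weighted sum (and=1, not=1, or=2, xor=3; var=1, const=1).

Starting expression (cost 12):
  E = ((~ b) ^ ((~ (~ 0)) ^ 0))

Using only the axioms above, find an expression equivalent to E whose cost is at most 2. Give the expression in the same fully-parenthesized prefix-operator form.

step 1: xor_false (→) rewrites ((~ (~ 0)) ^ 0) into (~ (~ 0)), now ((~ b) ^ (~ (~ 0)))
step 2: not_not (→) rewrites (~ (~ 0)) into 0, now ((~ b) ^ 0)
step 3: xor_false (→) rewrites ((~ b) ^ 0) into (~ b), reaching cost 2 (bound 2)

(~ b)   [cost 2]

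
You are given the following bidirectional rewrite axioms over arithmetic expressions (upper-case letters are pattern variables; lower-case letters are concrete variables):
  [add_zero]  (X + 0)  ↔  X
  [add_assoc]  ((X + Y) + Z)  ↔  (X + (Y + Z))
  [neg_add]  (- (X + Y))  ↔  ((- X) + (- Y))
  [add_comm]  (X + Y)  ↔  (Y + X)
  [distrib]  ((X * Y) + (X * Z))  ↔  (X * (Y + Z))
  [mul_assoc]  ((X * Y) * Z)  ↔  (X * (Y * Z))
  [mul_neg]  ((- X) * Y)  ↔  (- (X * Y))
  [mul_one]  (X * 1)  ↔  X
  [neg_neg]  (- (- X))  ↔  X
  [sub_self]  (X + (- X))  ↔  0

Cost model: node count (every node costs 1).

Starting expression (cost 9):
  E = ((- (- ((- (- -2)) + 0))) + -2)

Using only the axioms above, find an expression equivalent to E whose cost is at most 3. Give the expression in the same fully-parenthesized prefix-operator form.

(-2 + -2)   [cost 3]

1. [add_zero →] ((- (- -2)) + 0)  →  (- (- -2));  E = ((- (- (- (- -2)))) + -2)
2. [neg_neg →] (- (- (- -2)))  →  (- -2);  E = ((- (- -2)) + -2)
3. [neg_neg →] (- (- -2))  →  -2;  cost 3 ≤ 3, done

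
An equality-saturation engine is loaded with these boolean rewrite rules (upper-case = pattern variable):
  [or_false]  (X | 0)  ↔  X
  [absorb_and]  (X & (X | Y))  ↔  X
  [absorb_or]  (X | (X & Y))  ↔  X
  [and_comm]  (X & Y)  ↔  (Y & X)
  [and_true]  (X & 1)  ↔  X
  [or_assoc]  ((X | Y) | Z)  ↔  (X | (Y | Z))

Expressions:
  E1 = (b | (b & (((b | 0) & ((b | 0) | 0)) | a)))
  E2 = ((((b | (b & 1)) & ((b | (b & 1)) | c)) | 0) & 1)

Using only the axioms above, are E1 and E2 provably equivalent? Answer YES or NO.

YES

step 1: absorb_and (→) rewrites ((b | 0) & ((b | 0) | 0)) into (b | 0), now (b | (b & ((b | 0) | a)))
step 2: or_false (→) rewrites (b | 0) into b, now (b | (b & (b | a)))
step 3: absorb_and (→) rewrites (b & (b | a)) into b, now (b | b)
step 4: or_false (←) rewrites (b | b) into ((b | b) | 0)
step 5: and_true (←) rewrites ((b | b) | 0) into (((b | b) | 0) & 1)
step 6: and_true (←) rewrites b into (b & 1), now (((b | (b & 1)) | 0) & 1)
step 7: absorb_and (←) rewrites (b | (b & 1)) into ((b | (b & 1)) & ((b | (b & 1)) | c)), which is E2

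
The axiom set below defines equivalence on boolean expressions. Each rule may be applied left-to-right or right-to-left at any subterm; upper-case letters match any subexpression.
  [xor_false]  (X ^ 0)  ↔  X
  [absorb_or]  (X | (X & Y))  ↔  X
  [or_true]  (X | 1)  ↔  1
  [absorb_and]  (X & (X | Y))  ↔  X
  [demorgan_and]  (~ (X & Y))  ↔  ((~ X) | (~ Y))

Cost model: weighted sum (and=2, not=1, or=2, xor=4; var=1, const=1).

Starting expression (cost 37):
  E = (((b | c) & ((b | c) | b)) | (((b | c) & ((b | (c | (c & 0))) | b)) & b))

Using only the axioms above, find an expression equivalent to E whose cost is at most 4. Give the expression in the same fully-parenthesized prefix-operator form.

step 1: absorb_or (→) rewrites (c | (c & 0)) into c, now (((b | c) & ((b | c) | b)) | (((b | c) & ((b | c) | b)) & b))
step 2: absorb_or (→) rewrites (((b | c) & ((b | c) | b)) | (((b | c) & ((b | c) | b)) & b)) into ((b | c) & ((b | c) | b))
step 3: absorb_and (→) rewrites ((b | c) & ((b | c) | b)) into (b | c), reaching cost 4 (bound 4)

(b | c)   [cost 4]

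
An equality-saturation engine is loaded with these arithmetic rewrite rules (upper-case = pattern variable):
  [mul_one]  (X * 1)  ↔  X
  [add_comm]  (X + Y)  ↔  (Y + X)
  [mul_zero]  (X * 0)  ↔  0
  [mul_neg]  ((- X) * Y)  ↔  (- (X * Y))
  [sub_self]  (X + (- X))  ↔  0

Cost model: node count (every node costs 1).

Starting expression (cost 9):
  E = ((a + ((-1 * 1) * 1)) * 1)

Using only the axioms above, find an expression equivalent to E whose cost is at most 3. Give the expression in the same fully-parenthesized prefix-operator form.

step 1: mul_one (→) rewrites ((-1 * 1) * 1) into (-1 * 1), now ((a + (-1 * 1)) * 1)
step 2: mul_one (→) rewrites ((a + (-1 * 1)) * 1) into (a + (-1 * 1))
step 3: mul_one (→) rewrites (-1 * 1) into -1, reaching cost 3 (bound 3)

(a + -1)   [cost 3]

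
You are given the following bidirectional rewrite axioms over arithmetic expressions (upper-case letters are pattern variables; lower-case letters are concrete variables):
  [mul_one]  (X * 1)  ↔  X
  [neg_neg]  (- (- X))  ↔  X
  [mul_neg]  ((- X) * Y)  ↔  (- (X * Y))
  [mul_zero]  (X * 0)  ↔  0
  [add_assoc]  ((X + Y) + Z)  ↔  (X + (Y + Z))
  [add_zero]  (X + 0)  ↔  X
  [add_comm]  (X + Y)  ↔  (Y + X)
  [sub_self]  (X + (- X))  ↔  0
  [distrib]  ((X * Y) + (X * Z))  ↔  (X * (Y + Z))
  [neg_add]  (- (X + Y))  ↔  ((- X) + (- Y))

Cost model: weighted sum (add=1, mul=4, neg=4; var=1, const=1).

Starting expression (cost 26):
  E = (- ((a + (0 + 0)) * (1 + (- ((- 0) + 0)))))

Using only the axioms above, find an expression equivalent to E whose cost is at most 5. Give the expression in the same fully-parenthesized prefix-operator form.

(- a)   [cost 5]

(1) ((- 0) + 0)  =[add_zero →]=  (- 0)    ⊢ (- ((a + (0 + 0)) * (1 + (- (- 0)))))
(2) (- (- 0))  =[neg_neg →]=  0    ⊢ (- ((a + (0 + 0)) * (1 + 0)))
(3) (0 + 0)  =[add_zero →]=  0    ⊢ (- ((a + 0) * (1 + 0)))
(4) (1 + 0)  =[add_zero →]=  1    ⊢ (- ((a + 0) * 1))
(5) ((a + 0) * 1)  =[mul_one →]=  (a + 0)    ⊢ (- (a + 0))
(6) (a + 0)  =[add_zero →]=  a    ⊢ cost 5, within 5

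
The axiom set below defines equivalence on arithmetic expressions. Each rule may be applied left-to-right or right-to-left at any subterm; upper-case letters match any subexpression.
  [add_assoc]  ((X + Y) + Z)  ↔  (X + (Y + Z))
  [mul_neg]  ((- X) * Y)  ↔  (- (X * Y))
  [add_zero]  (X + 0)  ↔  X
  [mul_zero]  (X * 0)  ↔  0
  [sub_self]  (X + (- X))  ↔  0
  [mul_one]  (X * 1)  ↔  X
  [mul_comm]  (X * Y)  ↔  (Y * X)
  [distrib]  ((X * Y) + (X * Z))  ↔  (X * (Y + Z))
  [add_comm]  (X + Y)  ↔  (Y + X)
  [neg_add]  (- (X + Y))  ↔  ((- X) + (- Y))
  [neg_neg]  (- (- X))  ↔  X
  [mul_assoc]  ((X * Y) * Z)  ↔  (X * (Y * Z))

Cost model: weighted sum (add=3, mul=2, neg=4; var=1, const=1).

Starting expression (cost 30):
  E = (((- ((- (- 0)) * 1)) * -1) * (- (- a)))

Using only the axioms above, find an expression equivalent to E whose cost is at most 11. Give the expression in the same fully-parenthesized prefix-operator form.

(1) ((- (- 0)) * 1)  =[mul_one →]=  (- (- 0))    ⊢ (((- (- (- 0))) * -1) * (- (- a)))
(2) (((- (- (- 0))) * -1) * (- (- a)))  =[mul_assoc →]=  ((- (- (- 0))) * (-1 * (- (- a))))
(3) (- (- (- 0)))  =[neg_neg →]=  (- 0)    ⊢ ((- 0) * (-1 * (- (- a))))
(4) (- (- a))  =[neg_neg →]=  a    ⊢ cost 11, within 11

((- 0) * (-1 * a))   [cost 11]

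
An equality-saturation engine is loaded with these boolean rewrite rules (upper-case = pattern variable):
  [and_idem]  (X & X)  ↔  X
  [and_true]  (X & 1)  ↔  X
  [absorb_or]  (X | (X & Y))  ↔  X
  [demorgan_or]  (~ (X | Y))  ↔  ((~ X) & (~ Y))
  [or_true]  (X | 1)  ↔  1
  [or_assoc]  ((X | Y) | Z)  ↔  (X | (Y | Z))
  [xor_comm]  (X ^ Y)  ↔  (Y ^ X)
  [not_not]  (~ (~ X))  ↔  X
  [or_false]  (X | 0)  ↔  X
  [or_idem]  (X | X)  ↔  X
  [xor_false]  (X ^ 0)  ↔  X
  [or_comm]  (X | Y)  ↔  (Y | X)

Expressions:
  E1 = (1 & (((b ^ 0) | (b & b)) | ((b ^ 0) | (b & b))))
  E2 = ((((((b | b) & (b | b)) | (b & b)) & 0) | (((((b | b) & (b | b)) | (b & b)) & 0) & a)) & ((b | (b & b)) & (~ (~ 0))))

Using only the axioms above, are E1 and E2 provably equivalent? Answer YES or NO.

Every axiom is a valid identity, so a rewrite proof would force E1 and E2 to agree under every assignment.
At a=0, b=1: E1 = 1 but E2 = 0; they differ, so no derivation exists.

NO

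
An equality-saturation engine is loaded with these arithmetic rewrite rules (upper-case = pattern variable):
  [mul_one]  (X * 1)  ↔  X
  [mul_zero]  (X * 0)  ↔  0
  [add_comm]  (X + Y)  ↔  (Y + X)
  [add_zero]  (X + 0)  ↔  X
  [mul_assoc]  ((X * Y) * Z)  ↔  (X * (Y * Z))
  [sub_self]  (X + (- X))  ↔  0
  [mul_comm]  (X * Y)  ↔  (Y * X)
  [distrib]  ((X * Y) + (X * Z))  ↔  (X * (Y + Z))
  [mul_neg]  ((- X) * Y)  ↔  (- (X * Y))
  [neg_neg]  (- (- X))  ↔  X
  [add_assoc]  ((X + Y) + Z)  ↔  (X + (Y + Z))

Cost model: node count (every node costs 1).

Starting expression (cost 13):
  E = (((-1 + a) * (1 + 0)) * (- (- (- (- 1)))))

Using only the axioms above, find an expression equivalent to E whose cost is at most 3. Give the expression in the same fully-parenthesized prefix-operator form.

1. [neg_neg →] (- (- (- (- 1))))  →  (- (- 1));  E = (((-1 + a) * (1 + 0)) * (- (- 1)))
2. [neg_neg →] (- (- 1))  →  1;  E = (((-1 + a) * (1 + 0)) * 1)
3. [add_zero →] (1 + 0)  →  1;  E = (((-1 + a) * 1) * 1)
4. [mul_one →] ((-1 + a) * 1)  →  (-1 + a);  E = ((-1 + a) * 1)
5. [mul_one →] ((-1 + a) * 1)  →  (-1 + a);  cost 3 ≤ 3, done

(-1 + a)   [cost 3]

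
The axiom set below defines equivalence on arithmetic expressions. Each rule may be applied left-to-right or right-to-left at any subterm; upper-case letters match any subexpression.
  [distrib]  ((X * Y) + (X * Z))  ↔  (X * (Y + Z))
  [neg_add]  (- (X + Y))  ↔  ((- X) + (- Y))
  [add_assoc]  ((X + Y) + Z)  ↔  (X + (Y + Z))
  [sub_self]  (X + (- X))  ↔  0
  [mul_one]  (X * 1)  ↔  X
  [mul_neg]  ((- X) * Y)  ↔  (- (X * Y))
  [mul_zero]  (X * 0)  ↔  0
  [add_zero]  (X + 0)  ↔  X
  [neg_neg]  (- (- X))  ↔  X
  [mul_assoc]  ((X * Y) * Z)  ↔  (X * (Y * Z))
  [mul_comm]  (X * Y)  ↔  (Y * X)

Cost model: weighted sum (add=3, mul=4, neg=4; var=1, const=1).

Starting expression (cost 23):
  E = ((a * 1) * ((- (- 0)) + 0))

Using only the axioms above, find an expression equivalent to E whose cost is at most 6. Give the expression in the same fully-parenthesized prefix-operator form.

(a * 0)   [cost 6]

(1) ((- (- 0)) + 0)  =[add_zero →]=  (- (- 0))    ⊢ ((a * 1) * (- (- 0)))
(2) (a * 1)  =[mul_one →]=  a    ⊢ (a * (- (- 0)))
(3) (- (- 0))  =[neg_neg →]=  0    ⊢ cost 6, within 6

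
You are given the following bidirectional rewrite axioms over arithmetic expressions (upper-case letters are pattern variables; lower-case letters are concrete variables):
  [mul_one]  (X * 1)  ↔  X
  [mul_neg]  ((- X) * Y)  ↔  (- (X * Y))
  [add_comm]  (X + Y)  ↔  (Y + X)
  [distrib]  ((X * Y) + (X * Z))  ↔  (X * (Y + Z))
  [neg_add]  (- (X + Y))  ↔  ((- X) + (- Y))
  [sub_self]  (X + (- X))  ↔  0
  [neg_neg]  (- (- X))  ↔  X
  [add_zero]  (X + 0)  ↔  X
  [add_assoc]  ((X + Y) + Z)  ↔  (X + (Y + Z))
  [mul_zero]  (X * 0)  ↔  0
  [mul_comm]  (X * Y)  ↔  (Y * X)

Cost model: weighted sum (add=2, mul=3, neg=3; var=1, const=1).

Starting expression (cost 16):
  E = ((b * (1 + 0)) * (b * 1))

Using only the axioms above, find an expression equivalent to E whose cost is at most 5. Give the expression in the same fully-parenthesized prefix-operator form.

step 1: add_zero (→) rewrites (1 + 0) into 1, now ((b * 1) * (b * 1))
step 2: mul_one (→) rewrites (b * 1) into b, now (b * (b * 1))
step 3: mul_one (→) rewrites (b * 1) into b, reaching cost 5 (bound 5)

(b * b)   [cost 5]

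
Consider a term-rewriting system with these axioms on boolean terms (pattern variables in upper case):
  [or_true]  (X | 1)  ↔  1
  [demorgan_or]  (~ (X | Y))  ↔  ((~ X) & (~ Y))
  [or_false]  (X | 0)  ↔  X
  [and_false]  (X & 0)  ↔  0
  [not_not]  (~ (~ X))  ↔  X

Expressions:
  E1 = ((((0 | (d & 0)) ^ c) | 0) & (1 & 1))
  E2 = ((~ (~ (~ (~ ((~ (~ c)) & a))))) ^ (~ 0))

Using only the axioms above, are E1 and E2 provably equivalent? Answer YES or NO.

The axioms are sound identities: if E1 ↔* E2 then E1 and E2 evaluate identically under any assignment.
Under a=0, c=0, d=0: E1 evaluates to 0, E2 to 1. Distinct ⇒ no rewrite sequence connects them.

NO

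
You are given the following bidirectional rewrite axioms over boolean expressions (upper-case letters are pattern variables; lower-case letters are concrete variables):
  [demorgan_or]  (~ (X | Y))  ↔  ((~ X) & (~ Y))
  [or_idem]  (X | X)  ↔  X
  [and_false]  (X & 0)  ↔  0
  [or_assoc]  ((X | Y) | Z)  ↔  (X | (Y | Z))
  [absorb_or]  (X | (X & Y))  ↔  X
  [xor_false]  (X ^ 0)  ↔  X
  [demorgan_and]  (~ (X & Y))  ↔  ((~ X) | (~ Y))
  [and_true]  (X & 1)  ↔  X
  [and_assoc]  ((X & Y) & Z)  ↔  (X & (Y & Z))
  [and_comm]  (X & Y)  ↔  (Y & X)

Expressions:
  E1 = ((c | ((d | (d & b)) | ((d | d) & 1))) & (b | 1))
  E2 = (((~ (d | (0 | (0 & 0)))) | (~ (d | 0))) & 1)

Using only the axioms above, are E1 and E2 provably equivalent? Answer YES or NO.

NO

The axioms are sound identities: if E1 ↔* E2 then E1 and E2 evaluate identically under any assignment.
Under b=0, c=0, d=0: E1 evaluates to 0, E2 to 1. Distinct ⇒ no rewrite sequence connects them.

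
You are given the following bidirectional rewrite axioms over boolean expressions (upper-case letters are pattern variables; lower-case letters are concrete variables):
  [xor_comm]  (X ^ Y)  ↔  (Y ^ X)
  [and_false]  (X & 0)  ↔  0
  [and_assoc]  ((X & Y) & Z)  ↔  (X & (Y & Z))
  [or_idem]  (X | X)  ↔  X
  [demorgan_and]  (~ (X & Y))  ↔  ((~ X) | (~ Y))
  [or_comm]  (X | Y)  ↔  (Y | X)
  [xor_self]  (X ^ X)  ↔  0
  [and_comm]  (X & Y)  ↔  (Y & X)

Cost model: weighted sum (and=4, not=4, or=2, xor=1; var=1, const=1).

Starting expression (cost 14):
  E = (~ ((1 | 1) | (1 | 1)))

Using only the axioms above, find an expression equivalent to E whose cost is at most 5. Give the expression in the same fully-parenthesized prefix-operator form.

step 1: or_idem (→) rewrites (1 | 1) into 1, now (~ (1 | (1 | 1)))
step 2: or_idem (→) rewrites (1 | 1) into 1, now (~ (1 | 1))
step 3: or_idem (→) rewrites (1 | 1) into 1, reaching cost 5 (bound 5)

(~ 1)   [cost 5]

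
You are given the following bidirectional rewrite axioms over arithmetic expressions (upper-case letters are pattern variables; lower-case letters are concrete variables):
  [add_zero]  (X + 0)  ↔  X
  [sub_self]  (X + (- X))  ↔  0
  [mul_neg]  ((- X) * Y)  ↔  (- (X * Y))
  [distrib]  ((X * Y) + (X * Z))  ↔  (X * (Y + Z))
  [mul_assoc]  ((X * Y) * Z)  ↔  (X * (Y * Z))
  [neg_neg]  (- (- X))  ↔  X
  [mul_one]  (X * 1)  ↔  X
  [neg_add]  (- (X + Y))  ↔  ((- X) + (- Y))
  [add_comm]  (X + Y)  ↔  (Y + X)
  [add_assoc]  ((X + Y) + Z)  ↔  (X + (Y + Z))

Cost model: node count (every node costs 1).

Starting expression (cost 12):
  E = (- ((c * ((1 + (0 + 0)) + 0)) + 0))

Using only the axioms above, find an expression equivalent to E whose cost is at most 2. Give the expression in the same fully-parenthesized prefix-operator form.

(- c)   [cost 2]

step 1: add_zero (→) rewrites (0 + 0) into 0, now (- ((c * ((1 + 0) + 0)) + 0))
step 2: add_zero (→) rewrites (1 + 0) into 1, now (- ((c * (1 + 0)) + 0))
step 3: add_zero (→) rewrites (1 + 0) into 1, now (- ((c * 1) + 0))
step 4: mul_one (→) rewrites (c * 1) into c, now (- (c + 0))
step 5: add_zero (→) rewrites (c + 0) into c, reaching cost 2 (bound 2)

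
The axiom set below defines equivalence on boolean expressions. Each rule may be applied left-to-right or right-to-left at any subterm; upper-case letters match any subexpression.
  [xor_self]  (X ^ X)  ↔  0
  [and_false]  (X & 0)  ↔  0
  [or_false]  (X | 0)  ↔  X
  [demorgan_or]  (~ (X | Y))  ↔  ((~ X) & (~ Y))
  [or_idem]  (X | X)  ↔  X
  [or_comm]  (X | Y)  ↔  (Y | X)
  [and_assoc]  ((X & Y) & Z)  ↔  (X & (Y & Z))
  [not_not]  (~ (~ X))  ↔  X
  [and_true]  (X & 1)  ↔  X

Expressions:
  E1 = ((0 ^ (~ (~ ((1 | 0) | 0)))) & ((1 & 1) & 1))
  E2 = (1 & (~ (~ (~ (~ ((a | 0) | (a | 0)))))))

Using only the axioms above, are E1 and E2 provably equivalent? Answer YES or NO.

All listed rules preserve value, hence provable equivalence implies equal values everywhere; look for a separating assignment.
a=0 gives E1 ↦ 1, E2 ↦ 0; values differ ⇒ not provably equivalent.

NO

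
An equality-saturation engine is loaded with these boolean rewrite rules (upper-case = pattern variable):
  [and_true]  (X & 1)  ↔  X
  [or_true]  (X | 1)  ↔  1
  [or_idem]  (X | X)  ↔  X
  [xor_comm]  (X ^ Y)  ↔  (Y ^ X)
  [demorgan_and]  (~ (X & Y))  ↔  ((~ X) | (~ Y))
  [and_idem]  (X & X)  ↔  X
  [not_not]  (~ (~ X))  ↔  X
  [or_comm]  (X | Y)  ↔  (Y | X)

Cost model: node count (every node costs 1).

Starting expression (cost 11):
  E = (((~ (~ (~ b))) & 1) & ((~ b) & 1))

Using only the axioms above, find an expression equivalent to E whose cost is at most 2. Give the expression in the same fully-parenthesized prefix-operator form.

(~ b)   [cost 2]

step 1: not_not (→) rewrites (~ (~ b)) into b, now (((~ b) & 1) & ((~ b) & 1))
step 2: and_idem (→) rewrites (((~ b) & 1) & ((~ b) & 1)) into ((~ b) & 1)
step 3: and_true (→) rewrites ((~ b) & 1) into (~ b), reaching cost 2 (bound 2)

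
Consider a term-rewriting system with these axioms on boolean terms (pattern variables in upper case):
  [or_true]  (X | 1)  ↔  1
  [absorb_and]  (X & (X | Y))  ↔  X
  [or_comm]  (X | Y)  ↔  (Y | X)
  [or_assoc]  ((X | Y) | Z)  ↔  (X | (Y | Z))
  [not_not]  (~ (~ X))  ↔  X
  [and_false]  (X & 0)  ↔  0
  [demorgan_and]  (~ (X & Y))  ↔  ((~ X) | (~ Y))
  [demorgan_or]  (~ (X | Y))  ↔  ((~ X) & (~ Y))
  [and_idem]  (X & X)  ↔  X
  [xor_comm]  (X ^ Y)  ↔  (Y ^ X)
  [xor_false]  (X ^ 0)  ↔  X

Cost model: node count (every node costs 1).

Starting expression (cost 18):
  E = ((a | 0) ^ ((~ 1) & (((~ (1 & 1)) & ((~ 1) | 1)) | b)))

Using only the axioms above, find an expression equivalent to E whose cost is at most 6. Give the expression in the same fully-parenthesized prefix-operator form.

step 1: and_idem (→) rewrites (1 & 1) into 1, now ((a | 0) ^ ((~ 1) & (((~ 1) & ((~ 1) | 1)) | b)))
step 2: absorb_and (→) rewrites ((~ 1) & ((~ 1) | 1)) into (~ 1), now ((a | 0) ^ ((~ 1) & ((~ 1) | b)))
step 3: absorb_and (→) rewrites ((~ 1) & ((~ 1) | b)) into (~ 1), reaching cost 6 (bound 6)

((a | 0) ^ (~ 1))   [cost 6]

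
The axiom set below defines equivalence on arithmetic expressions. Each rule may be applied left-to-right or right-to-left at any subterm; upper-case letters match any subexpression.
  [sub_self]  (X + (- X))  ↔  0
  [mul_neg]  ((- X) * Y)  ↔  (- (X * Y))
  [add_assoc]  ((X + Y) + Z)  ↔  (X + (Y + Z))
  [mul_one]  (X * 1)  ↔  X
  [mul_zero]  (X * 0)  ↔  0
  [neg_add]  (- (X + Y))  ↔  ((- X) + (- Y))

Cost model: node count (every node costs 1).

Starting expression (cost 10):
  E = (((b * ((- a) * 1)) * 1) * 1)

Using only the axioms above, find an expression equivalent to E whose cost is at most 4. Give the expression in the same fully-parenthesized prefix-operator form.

(b * (- a))   [cost 4]

(1) ((b * ((- a) * 1)) * 1)  =[mul_one →]=  (b * ((- a) * 1))    ⊢ ((b * ((- a) * 1)) * 1)
(2) ((b * ((- a) * 1)) * 1)  =[mul_one →]=  (b * ((- a) * 1))
(3) ((- a) * 1)  =[mul_one →]=  (- a)    ⊢ cost 4, within 4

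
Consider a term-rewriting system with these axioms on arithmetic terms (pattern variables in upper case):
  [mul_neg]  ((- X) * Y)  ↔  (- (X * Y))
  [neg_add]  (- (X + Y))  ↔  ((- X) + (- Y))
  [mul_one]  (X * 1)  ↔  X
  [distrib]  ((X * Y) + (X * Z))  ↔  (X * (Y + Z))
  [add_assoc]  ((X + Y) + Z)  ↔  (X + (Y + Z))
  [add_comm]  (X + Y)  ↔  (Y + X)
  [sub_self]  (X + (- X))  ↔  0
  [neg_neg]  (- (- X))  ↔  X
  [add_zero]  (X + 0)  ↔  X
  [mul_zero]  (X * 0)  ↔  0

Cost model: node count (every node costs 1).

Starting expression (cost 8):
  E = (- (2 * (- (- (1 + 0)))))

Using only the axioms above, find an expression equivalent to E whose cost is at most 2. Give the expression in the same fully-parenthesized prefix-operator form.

(- 2)   [cost 2]

1. [add_zero →] (1 + 0)  →  1;  E = (- (2 * (- (- 1))))
2. [neg_neg →] (- (- 1))  →  1;  E = (- (2 * 1))
3. [mul_one →] (2 * 1)  →  2;  cost 2 ≤ 2, done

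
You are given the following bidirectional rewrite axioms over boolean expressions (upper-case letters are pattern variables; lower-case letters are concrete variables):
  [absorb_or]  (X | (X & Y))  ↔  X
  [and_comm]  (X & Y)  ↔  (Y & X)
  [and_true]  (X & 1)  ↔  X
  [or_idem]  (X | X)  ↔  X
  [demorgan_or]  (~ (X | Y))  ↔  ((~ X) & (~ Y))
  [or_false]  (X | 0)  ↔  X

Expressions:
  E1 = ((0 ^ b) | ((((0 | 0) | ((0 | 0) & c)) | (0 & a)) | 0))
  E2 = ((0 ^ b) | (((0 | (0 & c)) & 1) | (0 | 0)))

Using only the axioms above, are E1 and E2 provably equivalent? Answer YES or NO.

(1) ((0 | 0) | ((0 | 0) & c))  =[absorb_or →]=  (0 | 0)    ⊢ ((0 ^ b) | (((0 | 0) | (0 & a)) | 0))
(2) (0 | 0)  =[or_idem →]=  0    ⊢ ((0 ^ b) | ((0 | (0 & a)) | 0))
(3) (0 | (0 & a))  =[absorb_or →]=  0    ⊢ ((0 ^ b) | (0 | 0))
(4) 0  =[and_true ←]=  (0 & 1)    ⊢ ((0 ^ b) | ((0 & 1) | 0))
(5) 0  =[or_idem ←]=  (0 | 0)    ⊢ ((0 ^ b) | ((0 & 1) | (0 | 0)))
(6) 0  =[absorb_or ←]=  (0 | (0 & c))    ⊢ E2

YES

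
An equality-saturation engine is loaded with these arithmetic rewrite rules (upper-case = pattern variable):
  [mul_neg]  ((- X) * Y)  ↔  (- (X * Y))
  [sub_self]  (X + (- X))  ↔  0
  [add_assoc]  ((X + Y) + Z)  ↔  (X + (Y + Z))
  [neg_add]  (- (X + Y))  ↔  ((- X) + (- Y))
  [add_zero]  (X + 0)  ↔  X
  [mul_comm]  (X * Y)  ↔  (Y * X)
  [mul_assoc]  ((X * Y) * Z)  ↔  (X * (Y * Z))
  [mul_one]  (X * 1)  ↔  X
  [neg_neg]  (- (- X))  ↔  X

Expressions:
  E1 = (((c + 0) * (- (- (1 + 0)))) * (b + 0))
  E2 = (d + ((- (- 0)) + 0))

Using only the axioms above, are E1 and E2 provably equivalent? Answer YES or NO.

NO

All listed rules preserve value, hence provable equivalence implies equal values everywhere; look for a separating assignment.
b=0, c=0, d=1 gives E1 ↦ 0, E2 ↦ 1; values differ ⇒ not provably equivalent.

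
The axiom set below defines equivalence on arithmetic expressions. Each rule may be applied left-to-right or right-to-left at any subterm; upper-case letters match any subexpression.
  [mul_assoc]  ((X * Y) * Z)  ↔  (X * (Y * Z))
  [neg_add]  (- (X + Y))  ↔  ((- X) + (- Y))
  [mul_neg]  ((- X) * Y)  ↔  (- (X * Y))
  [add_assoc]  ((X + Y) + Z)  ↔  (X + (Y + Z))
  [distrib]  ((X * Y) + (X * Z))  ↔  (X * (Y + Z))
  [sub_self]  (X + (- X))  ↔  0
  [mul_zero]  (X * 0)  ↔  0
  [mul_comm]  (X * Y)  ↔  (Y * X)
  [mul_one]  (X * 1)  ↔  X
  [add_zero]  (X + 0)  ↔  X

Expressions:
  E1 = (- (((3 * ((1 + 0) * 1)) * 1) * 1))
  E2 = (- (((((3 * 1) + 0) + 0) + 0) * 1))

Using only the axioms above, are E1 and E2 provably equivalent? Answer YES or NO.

YES

step 1: add_zero (→) rewrites (1 + 0) into 1, now (- (((3 * (1 * 1)) * 1) * 1))
step 2: mul_one (→) rewrites ((3 * (1 * 1)) * 1) into (3 * (1 * 1)), now (- ((3 * (1 * 1)) * 1))
step 3: mul_one (→) rewrites (1 * 1) into 1, now (- ((3 * 1) * 1))
step 4: mul_one (→) rewrites (3 * 1) into 3, now (- (3 * 1))
step 5: mul_one (→) rewrites (3 * 1) into 3, now (- 3)
step 6: add_zero (←) rewrites 3 into (3 + 0), now (- (3 + 0))
step 7: mul_one (←) rewrites 3 into (3 * 1), now (- ((3 * 1) + 0))
step 8: add_zero (←) rewrites (3 * 1) into ((3 * 1) + 0), now (- (((3 * 1) + 0) + 0))
step 9: add_zero (←) rewrites ((3 * 1) + 0) into (((3 * 1) + 0) + 0), now (- ((((3 * 1) + 0) + 0) + 0))
step 10: mul_one (←) rewrites ((((3 * 1) + 0) + 0) + 0) into (((((3 * 1) + 0) + 0) + 0) * 1), which is E2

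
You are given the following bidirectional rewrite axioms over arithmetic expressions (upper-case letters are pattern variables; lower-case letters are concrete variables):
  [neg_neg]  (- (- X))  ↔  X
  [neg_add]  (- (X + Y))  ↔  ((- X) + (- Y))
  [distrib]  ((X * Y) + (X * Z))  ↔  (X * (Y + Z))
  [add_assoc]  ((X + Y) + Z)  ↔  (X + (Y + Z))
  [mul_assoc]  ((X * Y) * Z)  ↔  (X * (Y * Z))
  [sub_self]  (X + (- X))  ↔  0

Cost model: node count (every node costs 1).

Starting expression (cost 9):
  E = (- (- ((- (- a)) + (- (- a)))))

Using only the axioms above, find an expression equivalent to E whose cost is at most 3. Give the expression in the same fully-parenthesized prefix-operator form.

(1) (- (- ((- (- a)) + (- (- a)))))  =[neg_neg →]=  ((- (- a)) + (- (- a)))
(2) (- (- a))  =[neg_neg →]=  a    ⊢ ((- (- a)) + a)
(3) (- (- a))  =[neg_neg →]=  a    ⊢ cost 3, within 3

(a + a)   [cost 3]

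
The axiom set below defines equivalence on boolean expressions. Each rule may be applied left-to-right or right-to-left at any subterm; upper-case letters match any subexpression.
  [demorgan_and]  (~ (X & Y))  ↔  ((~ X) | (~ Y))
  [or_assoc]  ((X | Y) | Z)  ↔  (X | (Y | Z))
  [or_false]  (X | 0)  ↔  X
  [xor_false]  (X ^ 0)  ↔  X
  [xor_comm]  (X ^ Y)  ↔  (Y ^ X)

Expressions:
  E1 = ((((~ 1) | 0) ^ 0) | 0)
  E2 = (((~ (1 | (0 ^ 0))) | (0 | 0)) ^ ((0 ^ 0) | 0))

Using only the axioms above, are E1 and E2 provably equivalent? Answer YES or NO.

(1) ((~ 1) | 0)  =[or_false →]=  (~ 1)    ⊢ (((~ 1) ^ 0) | 0)
(2) ((~ 1) ^ 0)  =[xor_false →]=  (~ 1)    ⊢ ((~ 1) | 0)
(3) ((~ 1) | 0)  =[or_false →]=  (~ 1)
(4) (~ 1)  =[xor_false ←]=  ((~ 1) ^ 0)
(5) 0  =[or_false ←]=  (0 | 0)    ⊢ ((~ 1) ^ (0 | 0))
(6) 0  =[xor_false ←]=  (0 ^ 0)    ⊢ ((~ 1) ^ ((0 ^ 0) | 0))
(7) (~ 1)  =[or_false ←]=  ((~ 1) | 0)    ⊢ (((~ 1) | 0) ^ ((0 ^ 0) | 0))
(8) 1  =[or_false ←]=  (1 | 0)    ⊢ (((~ (1 | 0)) | 0) ^ ((0 ^ 0) | 0))
(9) 0  =[or_false ←]=  (0 | 0)    ⊢ (((~ (1 | 0)) | (0 | 0)) ^ ((0 ^ 0) | 0))
(10) 0  =[xor_false ←]=  (0 ^ 0)    ⊢ E2

YES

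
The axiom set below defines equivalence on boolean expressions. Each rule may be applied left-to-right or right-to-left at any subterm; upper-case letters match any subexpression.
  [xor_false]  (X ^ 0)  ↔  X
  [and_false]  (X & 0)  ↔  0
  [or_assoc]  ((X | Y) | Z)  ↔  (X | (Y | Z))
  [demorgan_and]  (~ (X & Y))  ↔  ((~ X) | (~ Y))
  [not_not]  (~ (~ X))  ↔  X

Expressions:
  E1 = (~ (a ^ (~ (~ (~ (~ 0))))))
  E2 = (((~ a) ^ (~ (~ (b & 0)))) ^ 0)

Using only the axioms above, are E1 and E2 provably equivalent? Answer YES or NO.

step 1: not_not (→) rewrites (~ (~ 0)) into 0, now (~ (a ^ (~ (~ 0))))
step 2: not_not (→) rewrites (~ (~ 0)) into 0, now (~ (a ^ 0))
step 3: xor_false (→) rewrites (a ^ 0) into a, now (~ a)
step 4: xor_false (←) rewrites (~ a) into ((~ a) ^ 0)
step 5: and_false (←) rewrites 0 into (b & 0), now ((~ a) ^ (b & 0))
step 6: xor_false (←) rewrites ((~ a) ^ (b & 0)) into (((~ a) ^ (b & 0)) ^ 0)
step 7: not_not (←) rewrites (b & 0) into (~ (~ (b & 0))), which is E2

YES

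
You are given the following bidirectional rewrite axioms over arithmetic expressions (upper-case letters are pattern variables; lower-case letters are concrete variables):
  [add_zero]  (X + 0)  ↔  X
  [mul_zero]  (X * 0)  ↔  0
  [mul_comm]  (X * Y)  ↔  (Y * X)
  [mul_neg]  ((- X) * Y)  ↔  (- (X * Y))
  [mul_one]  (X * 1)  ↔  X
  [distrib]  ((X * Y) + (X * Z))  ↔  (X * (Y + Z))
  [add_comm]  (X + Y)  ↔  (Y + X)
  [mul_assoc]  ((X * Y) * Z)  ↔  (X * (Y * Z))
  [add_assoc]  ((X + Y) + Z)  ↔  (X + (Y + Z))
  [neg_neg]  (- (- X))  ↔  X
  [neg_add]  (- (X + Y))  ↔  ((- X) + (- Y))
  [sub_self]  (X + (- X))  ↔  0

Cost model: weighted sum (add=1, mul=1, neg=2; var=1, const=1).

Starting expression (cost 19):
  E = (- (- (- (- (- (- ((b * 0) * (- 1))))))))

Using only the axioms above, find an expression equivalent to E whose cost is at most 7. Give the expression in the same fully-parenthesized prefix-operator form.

(1) (- (- ((b * 0) * (- 1))))  =[neg_neg →]=  ((b * 0) * (- 1))    ⊢ (- (- (- (- ((b * 0) * (- 1))))))
(2) (- (- (- ((b * 0) * (- 1)))))  =[neg_neg →]=  (- ((b * 0) * (- 1)))    ⊢ (- (- ((b * 0) * (- 1))))
(3) (- (- ((b * 0) * (- 1))))  =[neg_neg →]=  ((b * 0) * (- 1))    ⊢ cost 7, within 7

((b * 0) * (- 1))   [cost 7]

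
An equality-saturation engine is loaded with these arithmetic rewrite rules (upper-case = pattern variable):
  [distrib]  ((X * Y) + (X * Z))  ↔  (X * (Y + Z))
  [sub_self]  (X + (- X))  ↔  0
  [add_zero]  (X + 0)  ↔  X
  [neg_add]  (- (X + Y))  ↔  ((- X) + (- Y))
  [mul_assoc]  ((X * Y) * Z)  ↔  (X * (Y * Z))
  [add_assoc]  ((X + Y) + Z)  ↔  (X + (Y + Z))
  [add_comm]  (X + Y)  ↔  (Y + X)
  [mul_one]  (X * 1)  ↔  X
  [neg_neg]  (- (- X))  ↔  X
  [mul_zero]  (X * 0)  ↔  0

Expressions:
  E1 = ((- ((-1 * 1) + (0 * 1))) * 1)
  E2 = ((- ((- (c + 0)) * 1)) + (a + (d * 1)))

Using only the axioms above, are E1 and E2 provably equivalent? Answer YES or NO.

Every axiom is a valid identity, so a rewrite proof would force E1 and E2 to agree under every assignment.
At a=0, c=0, d=0: E1 = 1 but E2 = 0; they differ, so no derivation exists.

NO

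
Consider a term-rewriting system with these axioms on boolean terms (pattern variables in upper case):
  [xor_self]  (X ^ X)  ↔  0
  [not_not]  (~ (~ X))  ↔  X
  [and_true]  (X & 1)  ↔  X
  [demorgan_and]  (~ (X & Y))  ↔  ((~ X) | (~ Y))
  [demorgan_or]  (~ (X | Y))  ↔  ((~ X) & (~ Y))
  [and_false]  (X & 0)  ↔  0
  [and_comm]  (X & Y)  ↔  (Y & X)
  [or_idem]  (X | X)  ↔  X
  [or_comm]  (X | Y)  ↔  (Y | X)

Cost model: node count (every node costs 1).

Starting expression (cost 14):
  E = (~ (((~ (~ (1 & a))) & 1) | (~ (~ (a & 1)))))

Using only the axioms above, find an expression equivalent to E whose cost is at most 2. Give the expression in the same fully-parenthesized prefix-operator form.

(~ a)   [cost 2]

(1) ((~ (~ (1 & a))) & 1)  =[and_true →]=  (~ (~ (1 & a)))    ⊢ (~ ((~ (~ (1 & a))) | (~ (~ (a & 1)))))
(2) (1 & a)  =[and_comm →]=  (a & 1)    ⊢ (~ ((~ (~ (a & 1))) | (~ (~ (a & 1)))))
(3) ((~ (~ (a & 1))) | (~ (~ (a & 1))))  =[or_idem →]=  (~ (~ (a & 1)))    ⊢ (~ (~ (~ (a & 1))))
(4) (a & 1)  =[and_true →]=  a    ⊢ (~ (~ (~ a)))
(5) (~ (~ a))  =[not_not →]=  a    ⊢ cost 2, within 2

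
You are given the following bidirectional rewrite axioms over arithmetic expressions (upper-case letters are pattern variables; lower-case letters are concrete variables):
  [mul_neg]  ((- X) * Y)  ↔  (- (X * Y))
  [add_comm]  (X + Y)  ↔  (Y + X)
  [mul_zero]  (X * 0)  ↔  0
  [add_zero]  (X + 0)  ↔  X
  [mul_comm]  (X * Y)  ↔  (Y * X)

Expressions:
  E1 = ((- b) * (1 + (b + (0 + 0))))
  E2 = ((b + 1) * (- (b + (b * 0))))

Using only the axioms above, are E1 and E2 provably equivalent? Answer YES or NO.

YES

1. [add_zero →] (0 + 0)  →  0;  E1 = ((- b) * (1 + (b + 0)))
2. [add_zero →] (b + 0)  →  b;  E1 = ((- b) * (1 + b))
3. [mul_comm →] ((- b) * (1 + b))  →  ((1 + b) * (- b))
4. [add_comm →] (1 + b)  →  (b + 1);  E1 = ((b + 1) * (- b))
5. [add_zero ←] b  →  (b + 0);  E1 = ((b + 1) * (- (b + 0)))
6. [mul_zero ←] 0  →  (b * 0);  this is E2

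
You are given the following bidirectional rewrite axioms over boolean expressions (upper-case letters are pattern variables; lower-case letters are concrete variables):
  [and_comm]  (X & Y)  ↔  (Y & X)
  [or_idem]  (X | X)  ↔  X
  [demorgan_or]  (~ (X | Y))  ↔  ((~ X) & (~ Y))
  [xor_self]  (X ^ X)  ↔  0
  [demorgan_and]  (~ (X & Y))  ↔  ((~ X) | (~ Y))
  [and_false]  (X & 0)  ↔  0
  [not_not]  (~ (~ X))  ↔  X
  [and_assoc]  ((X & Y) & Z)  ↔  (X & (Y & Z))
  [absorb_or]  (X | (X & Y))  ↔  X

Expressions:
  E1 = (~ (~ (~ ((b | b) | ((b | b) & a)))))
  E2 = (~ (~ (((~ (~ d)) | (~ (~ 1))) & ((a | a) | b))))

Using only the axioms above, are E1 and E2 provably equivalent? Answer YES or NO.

NO

The axioms are sound identities: if E1 ↔* E2 then E1 and E2 evaluate identically under any assignment.
Under a=0, b=0, d=0: E1 evaluates to 1, E2 to 0. Distinct ⇒ no rewrite sequence connects them.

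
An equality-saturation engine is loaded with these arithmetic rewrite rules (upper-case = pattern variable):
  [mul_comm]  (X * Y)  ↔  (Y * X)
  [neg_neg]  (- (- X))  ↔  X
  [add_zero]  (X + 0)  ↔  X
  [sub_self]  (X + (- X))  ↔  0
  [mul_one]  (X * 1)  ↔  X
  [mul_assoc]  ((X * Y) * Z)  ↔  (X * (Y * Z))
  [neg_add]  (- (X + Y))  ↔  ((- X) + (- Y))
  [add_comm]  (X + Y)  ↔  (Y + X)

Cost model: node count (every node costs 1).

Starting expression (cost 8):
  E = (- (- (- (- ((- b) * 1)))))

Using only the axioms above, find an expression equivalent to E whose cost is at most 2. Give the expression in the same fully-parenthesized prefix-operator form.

(- b)   [cost 2]

1. [neg_neg →] (- (- (- (- ((- b) * 1)))))  →  (- (- ((- b) * 1)))
2. [mul_one →] ((- b) * 1)  →  (- b);  E = (- (- (- b)))
3. [neg_neg →] (- (- (- b)))  →  (- b);  cost 2 ≤ 2, done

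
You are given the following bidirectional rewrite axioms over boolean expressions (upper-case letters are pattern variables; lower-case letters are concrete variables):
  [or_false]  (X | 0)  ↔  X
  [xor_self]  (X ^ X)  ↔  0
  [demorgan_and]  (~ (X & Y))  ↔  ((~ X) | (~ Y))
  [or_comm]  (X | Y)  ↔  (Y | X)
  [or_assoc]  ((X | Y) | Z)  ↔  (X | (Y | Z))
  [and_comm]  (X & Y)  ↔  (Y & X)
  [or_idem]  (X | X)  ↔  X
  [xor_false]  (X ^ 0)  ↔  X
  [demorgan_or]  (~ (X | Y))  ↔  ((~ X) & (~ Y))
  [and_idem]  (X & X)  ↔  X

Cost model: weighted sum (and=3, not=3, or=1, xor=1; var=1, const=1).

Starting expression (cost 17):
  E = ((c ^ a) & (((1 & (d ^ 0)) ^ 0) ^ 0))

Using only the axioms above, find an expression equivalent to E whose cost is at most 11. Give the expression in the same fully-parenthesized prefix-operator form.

(1) (d ^ 0)  =[xor_false →]=  d    ⊢ ((c ^ a) & (((1 & d) ^ 0) ^ 0))
(2) (((1 & d) ^ 0) ^ 0)  =[xor_false →]=  ((1 & d) ^ 0)    ⊢ ((c ^ a) & ((1 & d) ^ 0))
(3) ((1 & d) ^ 0)  =[xor_false →]=  (1 & d)    ⊢ cost 11, within 11

((c ^ a) & (1 & d))   [cost 11]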